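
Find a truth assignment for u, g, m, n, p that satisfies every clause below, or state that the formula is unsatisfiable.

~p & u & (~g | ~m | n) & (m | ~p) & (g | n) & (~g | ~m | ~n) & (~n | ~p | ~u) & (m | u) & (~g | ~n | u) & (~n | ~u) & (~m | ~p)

u = True; g = True; m = False; n = False; p = False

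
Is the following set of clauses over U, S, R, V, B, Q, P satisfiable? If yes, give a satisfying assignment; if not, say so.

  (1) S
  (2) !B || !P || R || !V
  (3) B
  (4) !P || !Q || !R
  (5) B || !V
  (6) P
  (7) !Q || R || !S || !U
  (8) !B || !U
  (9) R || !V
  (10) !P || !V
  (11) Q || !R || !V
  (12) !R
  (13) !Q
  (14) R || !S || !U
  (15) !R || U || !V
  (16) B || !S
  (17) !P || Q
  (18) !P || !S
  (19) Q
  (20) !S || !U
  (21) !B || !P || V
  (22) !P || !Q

Case Q = True:
  Clause (!Q) is falsified — contradiction.
Case Q = False:
  Clause (Q) is falsified — contradiction.
Both cases fail, so the formula is unsatisfiable.

Unsatisfiable — no assignment works.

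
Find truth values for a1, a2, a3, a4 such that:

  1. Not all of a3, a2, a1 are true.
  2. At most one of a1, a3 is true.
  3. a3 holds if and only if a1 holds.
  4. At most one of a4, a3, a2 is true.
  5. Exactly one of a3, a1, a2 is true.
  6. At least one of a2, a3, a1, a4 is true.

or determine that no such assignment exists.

a1 = False, a2 = True, a3 = False, a4 = False

  (1) {a3, a2, a1}: 1/3 true — not all ✓
  (2) {a1, a3}: 0 true — at most one ✓
  (3) a3=F, a1=F — same ✓
  (4) {a4, a3, a2}: 1 true — at most one ✓
  (5) {a3, a1, a2}: 1 true — exactly one ✓
  (6) {a2, a3, a1, a4}: 1 true — at least one ✓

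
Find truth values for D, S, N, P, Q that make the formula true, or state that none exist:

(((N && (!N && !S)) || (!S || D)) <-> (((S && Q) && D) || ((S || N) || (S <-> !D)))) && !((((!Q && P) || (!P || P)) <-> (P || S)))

D=T, S=F, N=F, P=F, Q=F

  ((N && (!N && !S)) || (!S || D)) <-> (((S && Q) && D) || ((S || N) || (S <-> !D))) = True
    (N && (!N && !S)) || (!S || D) = True
      N && (!N && !S) = False
        !N && !S = True
          !N = True
          !S = True
      !S || D = True
        !S = True
    ((S && Q) && D) || ((S || N) || (S <-> !D)) = True
      (S && Q) && D = False
        S && Q = False
      (S || N) || (S <-> !D) = True
        S || N = False
        S <-> !D = True
          !D = False
  !((((!Q && P) || (!P || P)) <-> (P || S))) = True
    ((!Q && P) || (!P || P)) <-> (P || S) = False
      (!Q && P) || (!P || P) = True
        !Q && P = False
          !Q = True
        !P || P = True
          !P = True
      P || S = False
Both conjuncts True, so the formula holds.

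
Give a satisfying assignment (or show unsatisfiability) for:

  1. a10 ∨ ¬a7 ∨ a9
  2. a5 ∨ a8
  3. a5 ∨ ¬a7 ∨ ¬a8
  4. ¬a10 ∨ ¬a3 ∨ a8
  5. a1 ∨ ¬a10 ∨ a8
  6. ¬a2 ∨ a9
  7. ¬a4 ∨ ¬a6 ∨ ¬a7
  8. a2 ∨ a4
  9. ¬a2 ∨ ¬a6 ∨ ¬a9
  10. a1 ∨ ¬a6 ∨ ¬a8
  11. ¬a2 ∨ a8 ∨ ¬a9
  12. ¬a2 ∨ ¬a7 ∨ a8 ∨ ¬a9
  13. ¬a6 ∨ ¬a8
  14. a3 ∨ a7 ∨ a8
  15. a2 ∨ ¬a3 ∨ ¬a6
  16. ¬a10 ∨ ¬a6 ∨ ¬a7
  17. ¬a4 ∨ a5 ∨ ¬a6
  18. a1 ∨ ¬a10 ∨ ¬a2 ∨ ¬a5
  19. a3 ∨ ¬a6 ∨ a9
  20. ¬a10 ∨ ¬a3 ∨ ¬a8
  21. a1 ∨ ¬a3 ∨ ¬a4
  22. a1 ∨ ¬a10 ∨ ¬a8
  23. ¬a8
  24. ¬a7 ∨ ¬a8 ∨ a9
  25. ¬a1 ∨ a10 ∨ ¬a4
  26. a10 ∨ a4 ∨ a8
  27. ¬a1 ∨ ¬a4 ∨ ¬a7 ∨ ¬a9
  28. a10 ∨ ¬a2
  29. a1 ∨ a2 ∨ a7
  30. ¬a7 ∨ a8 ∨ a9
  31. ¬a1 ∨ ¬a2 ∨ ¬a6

a1=F; a2=F; a3=F; a4=T; a5=T; a6=F; a7=T; a8=F; a9=T; a10=F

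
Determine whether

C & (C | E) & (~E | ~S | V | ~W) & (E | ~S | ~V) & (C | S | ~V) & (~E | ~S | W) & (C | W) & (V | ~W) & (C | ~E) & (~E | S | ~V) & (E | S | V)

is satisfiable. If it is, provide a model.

Unit clause (C) forces C = True.
Set V = True.
Set W = True.
Set S = True.
  then (E | ~S | ~V) forces E = True.
All clauses satisfied.

V = True, W = True, C = True, S = True, E = True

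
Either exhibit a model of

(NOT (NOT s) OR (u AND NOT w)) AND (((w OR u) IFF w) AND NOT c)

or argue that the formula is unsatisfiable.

c = False, s = True, w = True, u = False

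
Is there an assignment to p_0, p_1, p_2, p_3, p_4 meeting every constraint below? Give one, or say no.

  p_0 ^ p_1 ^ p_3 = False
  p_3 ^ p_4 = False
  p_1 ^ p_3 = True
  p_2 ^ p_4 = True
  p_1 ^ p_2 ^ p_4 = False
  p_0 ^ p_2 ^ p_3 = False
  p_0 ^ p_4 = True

p_0 = True, p_1 = True, p_2 = True, p_3 = False, p_4 = False

p_0 ^ p_1 ^ p_3 = T ^ T ^ F = False ✓
p_3 ^ p_4 = F ^ F = False ✓
p_1 ^ p_3 = T ^ F = True ✓
p_2 ^ p_4 = T ^ F = True ✓
p_1 ^ p_2 ^ p_4 = T ^ T ^ F = False ✓
p_0 ^ p_2 ^ p_3 = T ^ T ^ F = False ✓
p_0 ^ p_4 = T ^ F = True ✓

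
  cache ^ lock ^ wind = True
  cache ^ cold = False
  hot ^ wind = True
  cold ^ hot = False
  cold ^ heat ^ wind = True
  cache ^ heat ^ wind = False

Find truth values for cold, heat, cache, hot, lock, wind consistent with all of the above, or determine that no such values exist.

Adding constraints 2, 5, 6 mod 2: every variable appears an even number of times on the left, so the left side is 0.
But the right sides sum to 1 (mod 2). 0 ≠ 1 — the system is inconsistent.

No satisfying assignment exists.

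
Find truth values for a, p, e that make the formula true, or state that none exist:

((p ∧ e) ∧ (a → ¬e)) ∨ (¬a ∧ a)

a=F, p=T, e=T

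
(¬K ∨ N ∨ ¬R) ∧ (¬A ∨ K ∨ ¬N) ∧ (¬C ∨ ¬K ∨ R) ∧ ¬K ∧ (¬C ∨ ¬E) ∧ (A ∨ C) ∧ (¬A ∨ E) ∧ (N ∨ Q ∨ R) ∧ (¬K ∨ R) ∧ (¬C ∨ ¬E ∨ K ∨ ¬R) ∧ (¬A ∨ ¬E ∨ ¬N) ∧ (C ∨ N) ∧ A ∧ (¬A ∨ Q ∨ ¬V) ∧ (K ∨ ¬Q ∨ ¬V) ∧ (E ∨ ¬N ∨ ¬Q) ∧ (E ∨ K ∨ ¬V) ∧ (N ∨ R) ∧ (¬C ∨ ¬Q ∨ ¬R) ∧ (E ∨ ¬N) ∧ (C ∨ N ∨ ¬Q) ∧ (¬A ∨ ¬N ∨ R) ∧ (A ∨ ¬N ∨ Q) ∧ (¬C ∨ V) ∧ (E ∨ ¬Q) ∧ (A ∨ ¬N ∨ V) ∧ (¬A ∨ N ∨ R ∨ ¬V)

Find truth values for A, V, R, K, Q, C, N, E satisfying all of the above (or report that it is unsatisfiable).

Case A = True:
  (¬K) forces K = False.
  (¬A ∨ K ∨ ¬N) forces N = False.
  (¬A ∨ E) forces E = True.
  (¬C ∨ ¬E) forces C = False.
  Clause (C ∨ N) is falsified — contradiction.
Case A = False:
  Clause (A) is falsified — contradiction.
Both cases fail, so the formula is unsatisfiable.

UNSATISFIABLE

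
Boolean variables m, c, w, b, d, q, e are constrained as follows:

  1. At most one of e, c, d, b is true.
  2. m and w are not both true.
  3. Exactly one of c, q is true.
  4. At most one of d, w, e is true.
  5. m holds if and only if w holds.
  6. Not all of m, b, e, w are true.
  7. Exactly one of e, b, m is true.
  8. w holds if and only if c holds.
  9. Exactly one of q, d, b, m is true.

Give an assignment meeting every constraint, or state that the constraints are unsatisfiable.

m: False, c: False, w: False, b: False, d: False, q: True, e: True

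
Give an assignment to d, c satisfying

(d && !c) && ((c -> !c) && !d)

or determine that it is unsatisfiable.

The formula is unsatisfiable.

Case d = True: the conjunct !d is False.
Case d = False: the conjunct d is False.
Both cases fail — unsatisfiable.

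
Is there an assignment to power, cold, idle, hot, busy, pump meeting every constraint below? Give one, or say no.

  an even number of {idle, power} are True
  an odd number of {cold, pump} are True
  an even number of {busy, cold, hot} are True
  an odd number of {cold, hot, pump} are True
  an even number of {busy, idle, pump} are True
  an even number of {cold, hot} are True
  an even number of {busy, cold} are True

power = True, cold = False, idle = True, hot = False, busy = False, pump = True

{idle, power}: 2 true → even ✓
{cold, pump}: 1 true → odd ✓
{busy, cold, hot}: 0 true → even ✓
{cold, hot, pump}: 1 true → odd ✓
{busy, idle, pump}: 2 true → even ✓
{cold, hot}: 0 true → even ✓
{busy, cold}: 0 true → even ✓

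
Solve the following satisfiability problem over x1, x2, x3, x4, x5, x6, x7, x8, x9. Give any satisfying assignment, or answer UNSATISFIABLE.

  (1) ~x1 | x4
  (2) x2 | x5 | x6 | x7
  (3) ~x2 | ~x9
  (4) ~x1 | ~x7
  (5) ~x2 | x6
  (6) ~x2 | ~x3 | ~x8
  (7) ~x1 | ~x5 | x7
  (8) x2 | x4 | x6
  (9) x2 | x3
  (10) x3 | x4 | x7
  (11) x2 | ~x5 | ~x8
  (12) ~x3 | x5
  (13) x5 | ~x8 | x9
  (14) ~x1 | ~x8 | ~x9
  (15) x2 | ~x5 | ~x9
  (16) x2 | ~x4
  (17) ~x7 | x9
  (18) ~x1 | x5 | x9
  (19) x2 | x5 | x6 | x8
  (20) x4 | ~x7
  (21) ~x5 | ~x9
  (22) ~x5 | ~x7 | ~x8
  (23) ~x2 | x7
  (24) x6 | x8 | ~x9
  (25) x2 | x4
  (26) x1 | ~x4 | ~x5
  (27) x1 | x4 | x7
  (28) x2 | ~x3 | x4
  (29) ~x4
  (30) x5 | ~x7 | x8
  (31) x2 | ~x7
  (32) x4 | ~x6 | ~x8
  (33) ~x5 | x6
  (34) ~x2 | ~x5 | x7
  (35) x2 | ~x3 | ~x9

Unsatisfiable

Case x4 = True:
  Clause (~x4) is falsified — contradiction.
Case x4 = False:
  (~x1 | x4) forces x1 = False.
  (x4 | ~x7) forces x7 = False.
  Clause (x1 | x4 | x7) is falsified — contradiction.
Both cases fail, so the formula is unsatisfiable.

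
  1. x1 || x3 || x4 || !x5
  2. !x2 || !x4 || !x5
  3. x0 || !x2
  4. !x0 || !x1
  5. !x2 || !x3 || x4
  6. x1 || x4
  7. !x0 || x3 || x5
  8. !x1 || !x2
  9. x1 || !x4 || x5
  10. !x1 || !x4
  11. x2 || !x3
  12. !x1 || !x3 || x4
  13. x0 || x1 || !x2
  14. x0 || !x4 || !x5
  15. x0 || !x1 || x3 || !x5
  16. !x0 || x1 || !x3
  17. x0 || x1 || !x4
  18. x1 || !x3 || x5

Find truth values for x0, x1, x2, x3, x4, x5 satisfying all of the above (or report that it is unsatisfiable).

Set x0 = False.
  then (x0 || !x2) forces x2 = False.
  then (x2 || !x3) forces x3 = False.
Try x1 = False:
  (x1 || x4) forces x4 = True.
  clause (x0 || x1 || !x4) is falsified — backtrack.
So x1 = True.
  then (!x1 || !x4) forces x4 = False.
  then (x0 || !x1 || x3 || !x5) forces x5 = False.
All clauses satisfied.

x0 = False, x1 = True, x2 = False, x3 = False, x4 = False, x5 = False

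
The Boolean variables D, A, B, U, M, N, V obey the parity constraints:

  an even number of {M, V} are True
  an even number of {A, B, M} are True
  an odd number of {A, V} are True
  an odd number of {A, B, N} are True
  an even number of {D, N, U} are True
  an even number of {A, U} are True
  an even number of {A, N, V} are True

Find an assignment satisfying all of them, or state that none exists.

D = False, A = True, B = True, U = True, M = False, N = True, V = False

{M, V}: 0 true → even ✓
{A, B, M}: 2 true → even ✓
{A, V}: 1 true → odd ✓
{A, B, N}: 3 true → odd ✓
{D, N, U}: 2 true → even ✓
{A, U}: 2 true → even ✓
{A, N, V}: 2 true → even ✓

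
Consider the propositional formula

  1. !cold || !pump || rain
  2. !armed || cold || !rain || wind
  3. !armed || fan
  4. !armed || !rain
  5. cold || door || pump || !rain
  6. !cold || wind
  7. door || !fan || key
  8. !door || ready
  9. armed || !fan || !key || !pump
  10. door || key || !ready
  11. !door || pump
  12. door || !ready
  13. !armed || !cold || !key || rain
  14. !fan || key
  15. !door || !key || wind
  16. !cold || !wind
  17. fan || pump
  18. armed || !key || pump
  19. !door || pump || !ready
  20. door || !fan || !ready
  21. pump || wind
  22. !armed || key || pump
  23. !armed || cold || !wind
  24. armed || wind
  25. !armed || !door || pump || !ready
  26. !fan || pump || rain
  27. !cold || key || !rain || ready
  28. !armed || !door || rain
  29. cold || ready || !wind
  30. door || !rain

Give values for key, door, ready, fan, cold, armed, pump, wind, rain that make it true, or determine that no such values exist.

key=T; door=T; ready=T; fan=F; cold=F; armed=F; pump=T; wind=T; rain=F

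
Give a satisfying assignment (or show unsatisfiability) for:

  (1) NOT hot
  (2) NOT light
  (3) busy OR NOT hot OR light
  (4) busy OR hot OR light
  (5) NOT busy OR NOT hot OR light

hot=F, light=F, busy=T

Unit clause (NOT hot) forces hot = False.
Unit clause (NOT light) forces light = False.
In (busy OR hot OR light) only busy is left, so busy = True.
Check each clause:
  (NOT hot): NOT hot holds.
  (NOT light): NOT light holds.
  (busy OR NOT hot OR light): busy holds.
  (busy OR hot OR light): busy holds.
  (NOT busy OR NOT hot OR light): NOT hot holds.
All clauses satisfied.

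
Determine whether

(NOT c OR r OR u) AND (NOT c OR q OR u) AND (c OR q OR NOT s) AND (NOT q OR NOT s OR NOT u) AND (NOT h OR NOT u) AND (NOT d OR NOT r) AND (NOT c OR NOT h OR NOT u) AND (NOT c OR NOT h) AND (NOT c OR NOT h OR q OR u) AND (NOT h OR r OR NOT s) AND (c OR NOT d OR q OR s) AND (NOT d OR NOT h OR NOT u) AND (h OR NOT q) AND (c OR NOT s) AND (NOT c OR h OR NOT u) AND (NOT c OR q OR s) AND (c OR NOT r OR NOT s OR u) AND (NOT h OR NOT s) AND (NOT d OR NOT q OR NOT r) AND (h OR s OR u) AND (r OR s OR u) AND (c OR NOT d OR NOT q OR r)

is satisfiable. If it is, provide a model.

Set r = True.
  then (NOT d OR NOT r) forces d = False.
Try c = True:
  (NOT c OR NOT h) forces h = False.
  (h OR NOT q) forces q = False.
  (NOT c OR q OR u) forces u = True.
  clause (NOT c OR h OR NOT u) is falsified — backtrack.
So c = False.
  then (c OR NOT s) forces s = False.
Set u = True.
  then (NOT h OR NOT u) forces h = False.
  then (h OR NOT q) forces q = False.
All clauses satisfied.

r=T, c=F, u=T, q=F, s=F, h=F, d=F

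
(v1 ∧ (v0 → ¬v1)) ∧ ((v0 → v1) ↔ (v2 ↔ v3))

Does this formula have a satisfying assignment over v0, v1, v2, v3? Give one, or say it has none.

v0 = False, v1 = True, v2 = True, v3 = True

  v1 ∧ (v0 → ¬v1) = True
    v0 → ¬v1 = True
      ¬v1 = False
  (v0 → v1) ↔ (v2 ↔ v3) = True
    v0 → v1 = True
    v2 ↔ v3 = True
Both conjuncts True, so the formula holds.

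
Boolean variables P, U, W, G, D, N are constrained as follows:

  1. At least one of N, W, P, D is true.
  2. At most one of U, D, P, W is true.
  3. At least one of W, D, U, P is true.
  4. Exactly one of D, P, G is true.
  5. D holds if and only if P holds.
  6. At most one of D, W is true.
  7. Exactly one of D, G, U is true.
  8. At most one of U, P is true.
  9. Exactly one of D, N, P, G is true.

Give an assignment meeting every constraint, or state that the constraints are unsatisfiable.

P=F, U=F, W=T, G=T, D=F, N=F

  (1) {N, W, P, D}: 1 true — at least one ✓
  (2) {U, D, P, W}: 1 true — at most one ✓
  (3) {W, D, U, P}: 1 true — at least one ✓
  (4) {D, P, G}: 1 true — exactly one ✓
  (5) D=F, P=F — same ✓
  (6) {D, W}: 1 true — at most one ✓
  (7) {D, G, U}: 1 true — exactly one ✓
  (8) {U, P}: 0 true — at most one ✓
  (9) {D, N, P, G}: 1 true — exactly one ✓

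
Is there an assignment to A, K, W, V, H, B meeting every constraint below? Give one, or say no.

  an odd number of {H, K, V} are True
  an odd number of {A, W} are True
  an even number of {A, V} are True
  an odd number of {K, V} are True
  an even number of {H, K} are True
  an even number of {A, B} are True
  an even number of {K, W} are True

A = True, K = False, W = False, V = True, H = False, B = True

{H, K, V}: 1 true → odd ✓
{A, W}: 1 true → odd ✓
{A, V}: 2 true → even ✓
{K, V}: 1 true → odd ✓
{H, K}: 0 true → even ✓
{A, B}: 2 true → even ✓
{K, W}: 0 true → even ✓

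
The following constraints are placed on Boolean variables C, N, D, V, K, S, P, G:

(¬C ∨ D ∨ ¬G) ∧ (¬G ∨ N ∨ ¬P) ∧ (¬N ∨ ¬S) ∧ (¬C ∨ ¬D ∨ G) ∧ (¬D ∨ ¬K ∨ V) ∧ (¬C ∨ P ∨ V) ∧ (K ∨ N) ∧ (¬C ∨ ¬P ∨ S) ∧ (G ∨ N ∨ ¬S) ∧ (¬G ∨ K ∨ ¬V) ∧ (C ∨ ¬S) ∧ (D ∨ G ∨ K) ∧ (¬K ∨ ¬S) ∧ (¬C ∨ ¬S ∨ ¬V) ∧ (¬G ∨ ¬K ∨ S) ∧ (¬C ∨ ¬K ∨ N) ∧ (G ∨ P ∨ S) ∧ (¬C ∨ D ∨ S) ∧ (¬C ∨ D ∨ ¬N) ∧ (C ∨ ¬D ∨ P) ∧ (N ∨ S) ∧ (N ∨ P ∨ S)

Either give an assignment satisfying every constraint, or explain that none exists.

C = False, N = True, D = True, V = True, K = True, S = False, P = True, G = False

Set C = False.
  then (C ∨ ¬S) forces S = False.
  then (N ∨ S) forces N = True.
Set D = True.
  then (C ∨ ¬D ∨ P) forces P = True.
Set V = True.
Set K = True.
  then (¬G ∨ ¬K ∨ S) forces G = False.
All clauses satisfied.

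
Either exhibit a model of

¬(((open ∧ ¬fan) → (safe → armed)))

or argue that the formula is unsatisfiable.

safe=T; armed=F; fan=F; open=T

  ¬(((open ∧ ¬fan) → (safe → armed))) = True
    (open ∧ ¬fan) → (safe → armed) = False
      open ∧ ¬fan = True
        ¬fan = True
      safe → armed = False
The formula evaluates to True.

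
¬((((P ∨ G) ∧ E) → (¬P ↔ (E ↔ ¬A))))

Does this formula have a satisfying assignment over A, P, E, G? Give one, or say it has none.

A = False, P = True, E = True, G = True

  ¬((((P ∨ G) ∧ E) → (¬P ↔ (E ↔ ¬A)))) = True
    ((P ∨ G) ∧ E) → (¬P ↔ (E ↔ ¬A)) = False
      (P ∨ G) ∧ E = True
        P ∨ G = True
      ¬P ↔ (E ↔ ¬A) = False
        ¬P = False
        E ↔ ¬A = True
          ¬A = True
The formula evaluates to True.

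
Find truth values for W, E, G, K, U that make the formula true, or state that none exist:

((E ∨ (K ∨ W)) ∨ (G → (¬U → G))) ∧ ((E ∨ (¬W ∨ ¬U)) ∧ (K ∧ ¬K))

Unsatisfiable — no assignment works.

Case K = True: the conjunct ¬K is False.
Case K = False: the conjunct K is False.
Both cases fail — unsatisfiable.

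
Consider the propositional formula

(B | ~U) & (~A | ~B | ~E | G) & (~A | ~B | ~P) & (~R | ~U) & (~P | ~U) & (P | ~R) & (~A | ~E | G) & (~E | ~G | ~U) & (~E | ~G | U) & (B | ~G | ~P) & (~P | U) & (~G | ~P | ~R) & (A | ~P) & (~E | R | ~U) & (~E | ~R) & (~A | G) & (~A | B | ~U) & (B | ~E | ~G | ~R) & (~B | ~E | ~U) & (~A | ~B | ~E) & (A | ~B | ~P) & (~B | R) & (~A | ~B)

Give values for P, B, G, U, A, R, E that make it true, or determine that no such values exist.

Try P = True:
  (~P | ~U) forces U = False.
  clause (~P | U) is falsified — backtrack.
So P = False.
  then (P | ~R) forces R = False.
  then (~B | R) forces B = False.
  then (B | ~U) forces U = False.
Set G = True.
  then (~E | ~G | U) forces E = False.
Set A = False.
All clauses satisfied.

P = False; B = False; G = True; U = False; A = False; R = False; E = False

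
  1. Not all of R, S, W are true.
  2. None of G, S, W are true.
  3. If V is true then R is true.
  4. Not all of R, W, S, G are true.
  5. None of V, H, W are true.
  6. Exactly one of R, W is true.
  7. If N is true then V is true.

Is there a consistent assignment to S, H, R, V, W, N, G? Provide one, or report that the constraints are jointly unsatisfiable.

S = False, H = False, R = True, V = False, W = False, N = False, G = False

  (1) {R, S, W}: 1/3 true — not all ✓
  (2) {G, S, W}: 0 true — none ✓
  (3) V=F ⇒ R: vacuous ✓
  (4) {R, W, S, G}: 1/4 true — not all ✓
  (5) {V, H, W}: 0 true — none ✓
  (6) {R, W}: 1 true — exactly one ✓
  (7) N=F ⇒ V: vacuous ✓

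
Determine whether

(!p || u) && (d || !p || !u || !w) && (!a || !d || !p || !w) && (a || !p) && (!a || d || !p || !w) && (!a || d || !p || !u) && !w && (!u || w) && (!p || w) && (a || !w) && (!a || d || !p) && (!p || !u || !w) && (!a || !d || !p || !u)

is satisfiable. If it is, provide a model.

Unit clause (!w) forces w = False.
In (!u || w) only !u is left, so u = False.
In (!p || w) only !p is left, so p = False.
Set d = False.
Set a = False.
All clauses satisfied.

d = False; a = False; u = False; w = False; p = False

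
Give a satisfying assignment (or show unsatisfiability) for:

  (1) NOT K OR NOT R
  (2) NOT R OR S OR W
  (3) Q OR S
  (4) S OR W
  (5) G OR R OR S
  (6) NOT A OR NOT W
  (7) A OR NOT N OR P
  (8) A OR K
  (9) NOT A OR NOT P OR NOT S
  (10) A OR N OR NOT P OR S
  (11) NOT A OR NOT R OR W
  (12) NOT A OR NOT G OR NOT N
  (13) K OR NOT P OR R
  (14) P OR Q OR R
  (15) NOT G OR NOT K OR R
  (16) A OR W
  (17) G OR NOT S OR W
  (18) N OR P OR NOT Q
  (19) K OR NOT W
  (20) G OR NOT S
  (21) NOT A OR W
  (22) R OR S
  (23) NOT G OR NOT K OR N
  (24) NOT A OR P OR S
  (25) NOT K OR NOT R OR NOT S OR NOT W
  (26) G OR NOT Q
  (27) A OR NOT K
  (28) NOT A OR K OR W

The formula is unsatisfiable.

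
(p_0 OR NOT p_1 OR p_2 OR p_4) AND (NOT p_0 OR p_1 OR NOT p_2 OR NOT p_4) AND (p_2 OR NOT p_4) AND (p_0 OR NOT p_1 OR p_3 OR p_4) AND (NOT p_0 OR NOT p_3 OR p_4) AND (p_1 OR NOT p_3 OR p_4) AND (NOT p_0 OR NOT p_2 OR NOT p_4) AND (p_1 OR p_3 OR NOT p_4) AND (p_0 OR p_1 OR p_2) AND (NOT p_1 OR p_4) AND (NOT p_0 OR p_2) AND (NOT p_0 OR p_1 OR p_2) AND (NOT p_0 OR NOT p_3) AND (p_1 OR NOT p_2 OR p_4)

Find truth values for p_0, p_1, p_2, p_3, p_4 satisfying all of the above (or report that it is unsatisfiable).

p_0: False, p_1: True, p_2: True, p_3: True, p_4: True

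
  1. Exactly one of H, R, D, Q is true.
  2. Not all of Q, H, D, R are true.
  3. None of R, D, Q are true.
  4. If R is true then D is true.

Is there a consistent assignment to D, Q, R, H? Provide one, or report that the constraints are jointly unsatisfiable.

D = False, Q = False, R = False, H = True

  (1) {H, R, D, Q}: 1 true — exactly one ✓
  (2) {Q, H, D, R}: 1/4 true — not all ✓
  (3) {R, D, Q}: 0 true — none ✓
  (4) R=F ⇒ D: vacuous ✓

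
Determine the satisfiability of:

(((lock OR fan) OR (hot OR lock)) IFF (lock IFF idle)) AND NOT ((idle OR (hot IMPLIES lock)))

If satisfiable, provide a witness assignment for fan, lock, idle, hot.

fan = False; lock = False; idle = False; hot = True

  ((lock OR fan) OR (hot OR lock)) IFF (lock IFF idle) = True
    (lock OR fan) OR (hot OR lock) = True
      lock OR fan = False
      hot OR lock = True
    lock IFF idle = True
  NOT ((idle OR (hot IMPLIES lock))) = True
    idle OR (hot IMPLIES lock) = False
      hot IMPLIES lock = False
Both conjuncts True, so the formula holds.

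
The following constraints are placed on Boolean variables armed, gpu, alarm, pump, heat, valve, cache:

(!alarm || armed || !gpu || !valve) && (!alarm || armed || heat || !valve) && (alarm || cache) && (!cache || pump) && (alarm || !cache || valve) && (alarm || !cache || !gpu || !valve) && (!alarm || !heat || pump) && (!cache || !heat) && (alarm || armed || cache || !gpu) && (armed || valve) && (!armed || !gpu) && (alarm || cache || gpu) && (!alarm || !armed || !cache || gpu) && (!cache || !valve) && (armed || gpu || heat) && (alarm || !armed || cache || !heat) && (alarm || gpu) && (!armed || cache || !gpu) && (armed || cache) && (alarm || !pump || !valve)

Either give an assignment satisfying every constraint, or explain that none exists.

Try armed = False:
  (armed || valve) forces valve = True.
  (!cache || !valve) forces cache = False.
  clause (armed || cache) is falsified — backtrack.
So armed = True.
  then (!armed || !gpu) forces gpu = False.
  then (alarm || gpu) forces alarm = True.
  then (!alarm || !armed || !cache || gpu) forces cache = False.
Set pump = False.
  then (!alarm || !heat || pump) forces heat = False.
Set valve = False.
All clauses satisfied.

armed = True; gpu = False; alarm = True; pump = False; heat = False; valve = False; cache = False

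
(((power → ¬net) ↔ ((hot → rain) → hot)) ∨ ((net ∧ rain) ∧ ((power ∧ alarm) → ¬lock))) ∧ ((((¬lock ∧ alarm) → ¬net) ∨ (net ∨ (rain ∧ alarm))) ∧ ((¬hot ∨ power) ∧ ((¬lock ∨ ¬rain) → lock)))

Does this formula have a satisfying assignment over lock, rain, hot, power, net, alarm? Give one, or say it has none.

lock: True, rain: False, hot: True, power: True, net: False, alarm: True

  ((power → ¬net) ↔ ((hot → rain) → hot)) ∨ ((net ∧ rain) ∧ ((power ∧ alarm) → ¬lock)) = True
    (power → ¬net) ↔ ((hot → rain) → hot) = True
      power → ¬net = True
        ¬net = True
      (hot → rain) → hot = True
        hot → rain = False
    (net ∧ rain) ∧ ((power ∧ alarm) → ¬lock) = False
      net ∧ rain = False
      (power ∧ alarm) → ¬lock = False
        power ∧ alarm = True
        ¬lock = False
  (((¬lock ∧ alarm) → ¬net) ∨ (net ∨ (rain ∧ alarm))) ∧ ((¬hot ∨ power) ∧ ((¬lock ∨ ¬rain) → lock)) = True
    ((¬lock ∧ alarm) → ¬net) ∨ (net ∨ (rain ∧ alarm)) = True
      (¬lock ∧ alarm) → ¬net = True
        ¬lock ∧ alarm = False
          ¬lock = False
        ¬net = True
      net ∨ (rain ∧ alarm) = False
        rain ∧ alarm = False
    (¬hot ∨ power) ∧ ((¬lock ∨ ¬rain) → lock) = True
      ¬hot ∨ power = True
        ¬hot = False
      (¬lock ∨ ¬rain) → lock = True
        ¬lock ∨ ¬rain = True
          ¬lock = False
          ¬rain = True
Both conjuncts True, so the formula holds.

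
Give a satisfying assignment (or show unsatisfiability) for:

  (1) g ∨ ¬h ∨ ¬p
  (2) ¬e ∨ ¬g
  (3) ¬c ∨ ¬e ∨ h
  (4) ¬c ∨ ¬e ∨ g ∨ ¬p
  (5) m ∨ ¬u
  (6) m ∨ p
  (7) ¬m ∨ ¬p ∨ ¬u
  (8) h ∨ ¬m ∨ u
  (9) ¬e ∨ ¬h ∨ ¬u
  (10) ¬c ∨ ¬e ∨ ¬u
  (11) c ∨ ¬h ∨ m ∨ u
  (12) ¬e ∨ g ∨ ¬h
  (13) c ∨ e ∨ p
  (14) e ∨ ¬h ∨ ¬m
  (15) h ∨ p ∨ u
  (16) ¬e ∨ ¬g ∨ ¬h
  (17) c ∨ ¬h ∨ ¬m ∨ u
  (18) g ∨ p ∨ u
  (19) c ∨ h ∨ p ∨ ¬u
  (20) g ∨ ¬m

p: False, m: True, e: False, h: False, g: True, u: True, c: True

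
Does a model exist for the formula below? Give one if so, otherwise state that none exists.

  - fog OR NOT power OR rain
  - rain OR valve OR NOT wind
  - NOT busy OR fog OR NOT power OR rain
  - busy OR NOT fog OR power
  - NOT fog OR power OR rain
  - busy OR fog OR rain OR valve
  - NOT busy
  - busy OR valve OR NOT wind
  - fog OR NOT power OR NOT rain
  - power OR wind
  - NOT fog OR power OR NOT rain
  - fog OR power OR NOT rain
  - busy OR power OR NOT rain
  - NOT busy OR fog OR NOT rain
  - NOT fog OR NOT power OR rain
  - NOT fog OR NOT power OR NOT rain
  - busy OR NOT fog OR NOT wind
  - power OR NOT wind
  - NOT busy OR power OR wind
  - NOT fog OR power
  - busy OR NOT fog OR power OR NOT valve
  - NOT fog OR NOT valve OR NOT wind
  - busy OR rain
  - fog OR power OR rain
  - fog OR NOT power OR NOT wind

The formula is unsatisfiable.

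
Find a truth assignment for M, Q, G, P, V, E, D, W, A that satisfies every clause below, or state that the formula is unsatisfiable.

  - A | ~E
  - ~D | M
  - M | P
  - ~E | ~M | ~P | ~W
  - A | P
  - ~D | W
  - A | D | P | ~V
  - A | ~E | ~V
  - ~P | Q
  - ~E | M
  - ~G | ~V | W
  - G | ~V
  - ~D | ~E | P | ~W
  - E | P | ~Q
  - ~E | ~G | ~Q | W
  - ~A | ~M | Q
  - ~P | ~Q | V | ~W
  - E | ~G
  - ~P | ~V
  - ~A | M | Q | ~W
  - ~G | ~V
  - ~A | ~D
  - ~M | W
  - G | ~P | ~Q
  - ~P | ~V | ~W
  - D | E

M = True; Q = True; G = True; P = False; V = False; E = True; D = False; W = True; A = True

Set M = True.
  then (~M | W) forces W = True.
Try Q = False:
  (~P | Q) forces P = False.
  (A | P) forces A = True.
  clause (~A | ~M | Q) is falsified — backtrack.
So Q = True.
Set G = True.
  then (E | ~G) forces E = True.
  then (~G | ~V) forces V = False.
  then (A | ~E) forces A = True.
  then (~E | ~M | ~P | ~W) forces P = False.
  then (~D | ~E | P | ~W) forces D = False.
All clauses satisfied.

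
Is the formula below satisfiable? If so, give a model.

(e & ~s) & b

s = False, b = True, e = True

  e & ~s = True
    ~s = True
Both conjuncts True, so the formula holds.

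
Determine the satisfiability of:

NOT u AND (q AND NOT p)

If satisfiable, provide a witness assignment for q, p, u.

q: True, p: False, u: False

  NOT u = True
  q AND NOT p = True
    NOT p = True
Both conjuncts True, so the formula holds.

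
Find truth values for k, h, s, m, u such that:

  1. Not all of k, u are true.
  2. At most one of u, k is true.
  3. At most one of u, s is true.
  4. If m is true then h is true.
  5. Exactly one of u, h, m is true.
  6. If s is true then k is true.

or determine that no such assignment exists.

k: True, h: True, s: False, m: False, u: False

  (1) {k, u}: 1/2 true — not all ✓
  (2) {u, k}: 1 true — at most one ✓
  (3) {u, s}: 0 true — at most one ✓
  (4) m=F ⇒ h: vacuous ✓
  (5) {u, h, m}: 1 true — exactly one ✓
  (6) s=F ⇒ k: vacuous ✓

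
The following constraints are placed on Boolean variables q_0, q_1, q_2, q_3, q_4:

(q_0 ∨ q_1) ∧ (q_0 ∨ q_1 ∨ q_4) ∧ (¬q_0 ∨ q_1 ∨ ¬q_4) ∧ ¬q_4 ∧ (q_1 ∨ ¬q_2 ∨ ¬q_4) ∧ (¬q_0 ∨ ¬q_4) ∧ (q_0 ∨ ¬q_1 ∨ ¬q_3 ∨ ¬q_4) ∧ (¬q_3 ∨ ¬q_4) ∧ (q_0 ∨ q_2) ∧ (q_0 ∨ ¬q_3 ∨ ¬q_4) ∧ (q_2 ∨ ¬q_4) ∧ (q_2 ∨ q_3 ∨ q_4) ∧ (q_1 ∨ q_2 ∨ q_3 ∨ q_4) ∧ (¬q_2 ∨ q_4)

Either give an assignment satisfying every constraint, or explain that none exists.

Unit clause (¬q_4) forces q_4 = False.
In (¬q_2 ∨ q_4) only ¬q_2 is left, so q_2 = False.
In (q_0 ∨ q_2) only q_0 is left, so q_0 = True.
In (q_2 ∨ q_3 ∨ q_4) only q_3 is left, so q_3 = True.
Set q_1 = True.
All clauses satisfied.

q_0: True, q_1: True, q_2: False, q_3: True, q_4: False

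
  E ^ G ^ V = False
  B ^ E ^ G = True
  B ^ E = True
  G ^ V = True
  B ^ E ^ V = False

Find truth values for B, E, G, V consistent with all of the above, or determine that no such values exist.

B=F, E=T, G=F, V=T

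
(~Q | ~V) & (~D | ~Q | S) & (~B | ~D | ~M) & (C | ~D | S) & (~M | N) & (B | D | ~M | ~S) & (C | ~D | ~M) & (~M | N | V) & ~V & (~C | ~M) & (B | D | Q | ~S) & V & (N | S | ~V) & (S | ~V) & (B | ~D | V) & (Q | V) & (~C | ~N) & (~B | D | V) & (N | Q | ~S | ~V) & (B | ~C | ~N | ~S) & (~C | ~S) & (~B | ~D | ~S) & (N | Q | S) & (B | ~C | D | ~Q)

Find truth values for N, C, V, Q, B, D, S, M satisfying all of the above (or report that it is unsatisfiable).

Unsatisfiable

Case V = True:
  Clause (~V) is falsified — contradiction.
Case V = False:
  Clause (V) is falsified — contradiction.
Both cases fail, so the formula is unsatisfiable.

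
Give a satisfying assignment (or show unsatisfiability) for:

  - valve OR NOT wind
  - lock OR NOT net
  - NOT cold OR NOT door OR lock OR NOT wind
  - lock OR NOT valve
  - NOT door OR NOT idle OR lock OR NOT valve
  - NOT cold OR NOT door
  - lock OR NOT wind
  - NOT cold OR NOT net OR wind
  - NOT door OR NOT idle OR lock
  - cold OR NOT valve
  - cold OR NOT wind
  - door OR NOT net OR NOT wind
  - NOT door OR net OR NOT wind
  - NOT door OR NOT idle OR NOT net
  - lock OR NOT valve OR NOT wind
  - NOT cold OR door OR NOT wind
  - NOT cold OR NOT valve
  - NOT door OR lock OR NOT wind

wind = False, idle = False, lock = True, cold = True, net = False, valve = False, door = False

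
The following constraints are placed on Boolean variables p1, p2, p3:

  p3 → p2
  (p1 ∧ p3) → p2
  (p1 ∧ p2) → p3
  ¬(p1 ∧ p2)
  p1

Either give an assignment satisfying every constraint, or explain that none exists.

p1=T; p2=F; p3=F

Unit clause (p1) forces p1 = True.
In (¬p1 ∨ ¬p2) only ¬p2 is left, so p2 = False.
In (¬p1 ∨ p2 ∨ ¬p3) only ¬p3 is left, so p3 = False.
All clauses satisfied.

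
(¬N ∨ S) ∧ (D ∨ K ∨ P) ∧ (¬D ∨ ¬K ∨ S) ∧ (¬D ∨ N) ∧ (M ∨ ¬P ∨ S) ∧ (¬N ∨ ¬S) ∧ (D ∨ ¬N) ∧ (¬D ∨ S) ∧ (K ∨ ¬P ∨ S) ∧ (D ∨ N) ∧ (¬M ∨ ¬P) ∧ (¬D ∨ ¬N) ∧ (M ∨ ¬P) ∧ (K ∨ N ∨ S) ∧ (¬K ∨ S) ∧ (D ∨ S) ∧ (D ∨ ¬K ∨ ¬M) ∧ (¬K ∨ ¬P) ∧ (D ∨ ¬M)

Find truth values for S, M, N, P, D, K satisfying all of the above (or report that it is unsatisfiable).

Case N = True:
  (¬N ∨ S) forces S = True.
  Clause (¬N ∨ ¬S) is falsified — contradiction.
Case N = False:
  (¬D ∨ N) forces D = False.
  Clause (D ∨ N) is falsified — contradiction.
Both cases fail, so the formula is unsatisfiable.

Unsatisfiable — no assignment works.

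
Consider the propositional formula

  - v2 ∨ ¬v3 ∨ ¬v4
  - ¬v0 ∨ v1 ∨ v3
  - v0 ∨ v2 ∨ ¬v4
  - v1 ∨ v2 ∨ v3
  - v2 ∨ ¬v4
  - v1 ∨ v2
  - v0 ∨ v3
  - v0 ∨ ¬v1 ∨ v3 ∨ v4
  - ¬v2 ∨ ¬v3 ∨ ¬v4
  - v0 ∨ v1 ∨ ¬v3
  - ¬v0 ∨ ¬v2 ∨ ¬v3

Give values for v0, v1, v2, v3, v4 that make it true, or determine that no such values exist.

v0=T; v1=T; v2=T; v3=F; v4=F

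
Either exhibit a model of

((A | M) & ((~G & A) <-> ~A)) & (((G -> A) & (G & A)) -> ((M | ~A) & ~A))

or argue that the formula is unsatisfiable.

No satisfying assignment exists.

Case A = True: the formula simplifies to G & ~G.
  G = True: the conjunct ~G is False.
  G = False: the conjunct G is False.
Case A = False: the conjunct (~G & A) <-> ~A becomes (~G & False) <-> ~False = False.
Both cases fail — unsatisfiable.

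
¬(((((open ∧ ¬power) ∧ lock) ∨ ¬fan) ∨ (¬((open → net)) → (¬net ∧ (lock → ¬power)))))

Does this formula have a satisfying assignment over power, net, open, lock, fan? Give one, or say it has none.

power = True, net = False, open = True, lock = True, fan = True

  ¬(((((open ∧ ¬power) ∧ lock) ∨ ¬fan) ∨ (¬((open → net)) → (¬net ∧ (lock → ¬power))))) = True
    (((open ∧ ¬power) ∧ lock) ∨ ¬fan) ∨ (¬((open → net)) → (¬net ∧ (lock → ¬power))) = False
      ((open ∧ ¬power) ∧ lock) ∨ ¬fan = False
        (open ∧ ¬power) ∧ lock = False
          open ∧ ¬power = False
            ¬power = False
        ¬fan = False
      ¬((open → net)) → (¬net ∧ (lock → ¬power)) = False
        ¬((open → net)) = True
          open → net = False
        ¬net ∧ (lock → ¬power) = False
          ¬net = True
          lock → ¬power = False
            ¬power = False
The formula evaluates to True.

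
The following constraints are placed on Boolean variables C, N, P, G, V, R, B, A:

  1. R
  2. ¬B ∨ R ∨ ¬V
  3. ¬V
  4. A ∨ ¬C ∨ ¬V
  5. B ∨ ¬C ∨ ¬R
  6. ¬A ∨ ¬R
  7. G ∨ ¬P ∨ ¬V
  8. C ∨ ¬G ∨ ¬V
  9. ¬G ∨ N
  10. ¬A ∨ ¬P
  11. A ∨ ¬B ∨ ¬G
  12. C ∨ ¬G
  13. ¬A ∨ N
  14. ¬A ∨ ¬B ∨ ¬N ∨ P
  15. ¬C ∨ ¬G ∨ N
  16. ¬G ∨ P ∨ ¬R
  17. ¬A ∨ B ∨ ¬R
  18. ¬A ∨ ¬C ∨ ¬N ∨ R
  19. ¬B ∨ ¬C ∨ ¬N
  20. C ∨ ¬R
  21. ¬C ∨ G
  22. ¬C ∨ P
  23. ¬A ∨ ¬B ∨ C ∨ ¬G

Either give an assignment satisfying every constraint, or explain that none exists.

Case V = True:
  Clause (¬V) is falsified — contradiction.
Case V = False:
  (R) forces R = True.
  (¬A ∨ ¬R) forces A = False.
  (C ∨ ¬R) forces C = True.
  (B ∨ ¬C ∨ ¬R) forces B = True.
  (A ∨ ¬B ∨ ¬G) forces G = False.
  Clause (¬C ∨ G) is falsified — contradiction.
Both cases fail, so the formula is unsatisfiable.

The formula is unsatisfiable.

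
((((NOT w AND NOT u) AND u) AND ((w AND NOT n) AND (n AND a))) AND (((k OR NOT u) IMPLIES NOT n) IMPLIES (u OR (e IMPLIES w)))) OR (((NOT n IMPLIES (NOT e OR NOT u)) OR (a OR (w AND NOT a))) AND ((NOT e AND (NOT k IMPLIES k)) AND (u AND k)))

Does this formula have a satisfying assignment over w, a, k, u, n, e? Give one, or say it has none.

w: True, a: True, k: True, u: True, n: False, e: False

  ((((NOT w AND NOT u) AND u) AND ((w AND NOT n) AND (n AND a))) AND (((k OR NOT u) IMPLIES NOT n) IMPLIES (u OR (e IMPLIES w)))) OR (((NOT n IMPLIES (NOT e OR NOT u)) OR (a OR (w AND NOT a))) AND ((NOT e AND (NOT k IMPLIES k)) AND (u AND k))) = True
    (((NOT w AND NOT u) AND u) AND ((w AND NOT n) AND (n AND a))) AND (((k OR NOT u) IMPLIES NOT n) IMPLIES (u OR (e IMPLIES w))) = False
      ((NOT w AND NOT u) AND u) AND ((w AND NOT n) AND (n AND a)) = False
        (NOT w AND NOT u) AND u = False
          NOT w AND NOT u = False
            NOT w = False
            NOT u = False
        (w AND NOT n) AND (n AND a) = False
          w AND NOT n = True
            NOT n = True
          n AND a = False
      ((k OR NOT u) IMPLIES NOT n) IMPLIES (u OR (e IMPLIES w)) = True
        (k OR NOT u) IMPLIES NOT n = True
          k OR NOT u = True
            NOT u = False
          NOT n = True
        u OR (e IMPLIES w) = True
          e IMPLIES w = True
    ((NOT n IMPLIES (NOT e OR NOT u)) OR (a OR (w AND NOT a))) AND ((NOT e AND (NOT k IMPLIES k)) AND (u AND k)) = True
      (NOT n IMPLIES (NOT e OR NOT u)) OR (a OR (w AND NOT a)) = True
        NOT n IMPLIES (NOT e OR NOT u) = True
          NOT n = True
          NOT e OR NOT u = True
            NOT e = True
            NOT u = False
        a OR (w AND NOT a) = True
          w AND NOT a = False
            NOT a = False
      (NOT e AND (NOT k IMPLIES k)) AND (u AND k) = True
        NOT e AND (NOT k IMPLIES k) = True
          NOT e = True
          NOT k IMPLIES k = True
            NOT k = False
        u AND k = True
The formula evaluates to True.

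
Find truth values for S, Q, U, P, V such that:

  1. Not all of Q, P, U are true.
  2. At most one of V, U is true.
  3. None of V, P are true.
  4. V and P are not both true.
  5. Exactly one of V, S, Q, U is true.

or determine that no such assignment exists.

S = False; Q = True; U = False; P = False; V = False

  (1) {Q, P, U}: 1/3 true — not all ✓
  (2) {V, U}: 0 true — at most one ✓
  (3) {V, P}: 0 true — none ✓
  (4) V=F, P=F — not both ✓
  (5) {V, S, Q, U}: 1 true — exactly one ✓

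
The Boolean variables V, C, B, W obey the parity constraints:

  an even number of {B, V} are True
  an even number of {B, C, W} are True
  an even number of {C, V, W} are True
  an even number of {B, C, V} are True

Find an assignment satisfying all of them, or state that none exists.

V=F; C=F; B=F; W=F

{B, V}: 0 true → even ✓
{B, C, W}: 0 true → even ✓
{C, V, W}: 0 true → even ✓
{B, C, V}: 0 true → even ✓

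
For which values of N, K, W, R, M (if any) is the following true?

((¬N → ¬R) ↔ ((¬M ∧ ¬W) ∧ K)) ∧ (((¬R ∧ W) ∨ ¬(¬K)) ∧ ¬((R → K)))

No satisfying assignment exists.

Case K = True: the conjunct ¬((R → K)) becomes ¬((R → True)) = False.
Case K = False: the formula simplifies to ¬((¬N → ¬R)) ∧ ((¬R ∧ W) ∧ ¬(¬R)).
  R = True: the conjunct ¬R is False.
  R = False: the conjunct ¬((¬N → ¬R)) becomes ¬((¬N → True)) = False.
Both cases fail — unsatisfiable.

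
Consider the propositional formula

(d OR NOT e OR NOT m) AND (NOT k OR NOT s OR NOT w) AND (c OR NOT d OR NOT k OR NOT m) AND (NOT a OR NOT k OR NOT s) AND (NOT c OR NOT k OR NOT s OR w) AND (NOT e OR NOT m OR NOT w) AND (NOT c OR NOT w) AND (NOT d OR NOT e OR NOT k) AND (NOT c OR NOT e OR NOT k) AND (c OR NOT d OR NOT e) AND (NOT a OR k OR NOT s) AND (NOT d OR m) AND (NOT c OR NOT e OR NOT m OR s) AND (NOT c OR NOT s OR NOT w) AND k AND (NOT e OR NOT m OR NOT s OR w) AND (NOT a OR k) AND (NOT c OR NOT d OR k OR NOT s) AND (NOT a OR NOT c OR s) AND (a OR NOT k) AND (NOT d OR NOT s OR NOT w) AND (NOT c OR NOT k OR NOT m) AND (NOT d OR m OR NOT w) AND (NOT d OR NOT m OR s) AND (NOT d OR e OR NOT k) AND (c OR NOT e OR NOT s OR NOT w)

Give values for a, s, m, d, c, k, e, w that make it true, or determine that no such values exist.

Unit clause (k) forces k = True.
In (a OR NOT k) only a is left, so a = True.
In (NOT a OR NOT k OR NOT s) only NOT s is left, so s = False.
In (NOT a OR NOT c OR s) only NOT c is left, so c = False.
Set m = False.
  then (NOT d OR m) forces d = False.
Set e = False.
Set w = False.
All clauses satisfied.

a = True, s = False, m = False, d = False, c = False, k = True, e = False, w = False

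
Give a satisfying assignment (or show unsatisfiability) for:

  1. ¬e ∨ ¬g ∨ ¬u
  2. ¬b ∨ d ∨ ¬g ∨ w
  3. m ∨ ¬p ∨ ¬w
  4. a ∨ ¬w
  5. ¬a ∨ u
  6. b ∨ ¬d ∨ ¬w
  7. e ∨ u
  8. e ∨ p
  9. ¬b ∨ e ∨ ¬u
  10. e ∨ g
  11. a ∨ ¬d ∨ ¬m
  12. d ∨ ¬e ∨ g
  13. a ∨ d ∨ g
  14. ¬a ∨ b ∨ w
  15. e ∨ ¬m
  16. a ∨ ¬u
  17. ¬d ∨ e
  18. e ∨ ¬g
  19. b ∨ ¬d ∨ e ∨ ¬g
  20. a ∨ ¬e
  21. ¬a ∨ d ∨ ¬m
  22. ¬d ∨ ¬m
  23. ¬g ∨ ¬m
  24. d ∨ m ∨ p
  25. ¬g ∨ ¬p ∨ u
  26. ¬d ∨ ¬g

m = False, b = True, a = True, w = False, u = True, p = False, e = True, d = True, g = False

Set m = False.
Set b = True.
Try a = False:
  (a ∨ ¬w) forces w = False.
  (a ∨ ¬u) forces u = False.
  (e ∨ u) forces e = True.
  clause (a ∨ ¬e) is falsified — backtrack.
So a = True.
  then (¬a ∨ u) forces u = True.
  then (¬b ∨ e ∨ ¬u) forces e = True.
  then (¬e ∨ ¬g ∨ ¬u) forces g = False.
  then (d ∨ ¬e ∨ g) forces d = True.
Set w = False.
Set p = False.
All clauses satisfied.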